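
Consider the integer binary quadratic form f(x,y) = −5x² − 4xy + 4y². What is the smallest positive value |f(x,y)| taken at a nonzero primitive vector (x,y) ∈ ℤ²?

descent: ρ → (4,4,-5)  [lands on river]
river: ρ → (-5,6,3)
river: ρ → (3,6,-5)
river: ρ → (-5,4,4)
closes: descent 1, river 4
min |a| on river = 3

3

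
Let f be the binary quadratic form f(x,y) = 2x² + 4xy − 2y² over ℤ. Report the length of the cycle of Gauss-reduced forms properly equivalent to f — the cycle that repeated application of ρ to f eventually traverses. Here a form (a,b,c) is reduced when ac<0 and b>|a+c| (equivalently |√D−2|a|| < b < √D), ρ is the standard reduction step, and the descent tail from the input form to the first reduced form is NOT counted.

D = 32, ⌊√D⌋ = 5
river: ρ → (-2,4,2)
river: ρ → (2,4,-2)
ρ-cycle length = 2 (tail of 0 descent steps not counted)

2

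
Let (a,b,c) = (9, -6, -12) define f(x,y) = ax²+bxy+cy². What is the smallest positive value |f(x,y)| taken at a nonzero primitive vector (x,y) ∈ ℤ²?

descent: ρ → (-12,6,9)  [lands on river]
river: ρ → (9,12,-9)
river: ρ → (-9,6,12)
river: ρ → (12,18,-3)
river: ρ → (-3,18,12)
river: ρ → (12,6,-9)
river: ρ → (-9,12,9)
river: ρ → (9,6,-12)
river: ρ → (-12,18,3)
river: ρ → (3,18,-12)
closes: descent 1, river 10
min |a| on river = 3

3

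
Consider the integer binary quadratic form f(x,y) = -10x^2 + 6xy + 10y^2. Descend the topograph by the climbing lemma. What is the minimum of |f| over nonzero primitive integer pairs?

river: ρ → (10,14,-6)
river: ρ → (-6,10,14)
river: ρ → (14,18,-2)
river: ρ → (-2,18,14)
river: ρ → (14,10,-6)
river: ρ → (-6,14,10)
river: ρ → (10,6,-10)
river: ρ → (-10,14,6)
river: ρ → (6,10,-14)
river: ρ → (-14,18,2)
river: ρ → (2,18,-14)
river: ρ → (-14,10,6)
river: ρ → (6,14,-10)
river: ρ → (-10,6,10)
closes: descent 0, river 14
min |a| on river = 2

2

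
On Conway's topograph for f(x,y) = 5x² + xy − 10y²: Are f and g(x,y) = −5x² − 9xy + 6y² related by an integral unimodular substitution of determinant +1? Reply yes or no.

D₁ = 201, D₂ = 201
river cycle of f (length 14): (5, 11, -4), (-4, 13, 2), (2, 11, -10), (-10, 9, 3), (3, 9, -10), (-10, 11, 2), (2, 13, -4), (-4, 11, 5), (5, 9, -6), (-6, 3, 8), … (4 more)
river cycle of g (length 14): (6, 9, -5), (-5, 11, 4), (4, 13, -2), (-2, 11, 10), (10, 9, -3), (-3, 9, 10), (10, 11, -2), (-2, 13, 4), (4, 11, -5), (-5, 9, 6), … (4 more)
cycles differ ⇒ inequivalent

no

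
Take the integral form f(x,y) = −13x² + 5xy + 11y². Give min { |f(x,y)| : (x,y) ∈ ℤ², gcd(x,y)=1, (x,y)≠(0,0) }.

river: ρ → (11,17,-7)
river: ρ → (-7,11,17)
river: ρ → (17,23,-1)
river: ρ → (-1,23,17)
river: ρ → (17,11,-7)
river: ρ → (-7,17,11)
river: ρ → (11,5,-13)
river: ρ → (-13,21,3)
river: ρ → (3,21,-13)
river: ρ → (-13,5,11)
closes: descent 0, river 10
min |a| on river = 1

1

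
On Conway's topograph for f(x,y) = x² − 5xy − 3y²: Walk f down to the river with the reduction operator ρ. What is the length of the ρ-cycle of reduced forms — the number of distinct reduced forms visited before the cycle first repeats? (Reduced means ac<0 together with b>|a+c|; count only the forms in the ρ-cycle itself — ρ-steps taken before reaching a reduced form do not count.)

D = 37, ⌊√D⌋ = 6
descent: ρ → (-3,5,1)  [lands on river]
river: ρ → (1,5,-3)
river: ρ → (-3,1,3)
river: ρ → (3,5,-1)
river: ρ → (-1,5,3)
river: ρ → (3,1,-3)
ρ-cycle length = 6 (tail of 1 descent step not counted)

6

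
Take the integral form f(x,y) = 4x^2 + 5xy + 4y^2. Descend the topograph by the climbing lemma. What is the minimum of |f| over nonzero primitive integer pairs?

translate: b→-3 (≡5 mod 8), so (4,5,4)→(4,-3,3)
flip: (4,-3,3)→(3,3,4)
reduced (well bottom): (3,3,4) with a≤c, −a<b≤a
well minimum = a = 3

3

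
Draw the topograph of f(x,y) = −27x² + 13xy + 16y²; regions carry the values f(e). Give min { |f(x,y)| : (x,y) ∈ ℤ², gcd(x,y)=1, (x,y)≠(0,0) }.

river: ρ → (16,19,-24)
river: ρ → (-24,29,11)
river: ρ → (11,37,-12)
river: ρ → (-12,35,14)
river: ρ → (14,21,-26)
river: ρ → (-26,31,9)
river: ρ → (9,41,-6)
river: ρ → (-6,43,2)
river: ρ → (2,41,-27)
river: ρ → (-27,13,16)
closes: descent 0, river 10
min |a| on river = 2

2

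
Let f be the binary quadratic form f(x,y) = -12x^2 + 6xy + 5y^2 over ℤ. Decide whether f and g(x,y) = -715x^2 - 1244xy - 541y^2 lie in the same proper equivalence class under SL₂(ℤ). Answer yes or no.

D₁ = 276, D₂ = 276
river cycle of f (length 8): (5, 14, -4), (-4, 10, 11), (11, 12, -3), (-3, 12, 11), (11, 10, -4), (-4, 14, 5), (5, 16, -1), (-1, 16, 5)
river cycle of g (length 8): (5, 14, -4), (-4, 10, 11), (11, 12, -3), (-3, 12, 11), (11, 10, -4), (-4, 14, 5), (5, 16, -1), (-1, 16, 5)
cycles coincide ⇒ equivalent

yes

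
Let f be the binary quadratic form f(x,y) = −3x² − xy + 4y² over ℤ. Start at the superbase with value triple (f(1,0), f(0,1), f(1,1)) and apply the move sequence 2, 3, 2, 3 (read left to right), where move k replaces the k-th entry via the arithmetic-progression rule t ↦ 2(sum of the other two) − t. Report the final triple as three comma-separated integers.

start (-3,4,0) = (f(1,0),f(0,1),f(1,1))
replace slot 2: 2·((-3)+0) − 4 = -10 → (-3,-10,0)
replace slot 3: 2·((-3)+(-10)) − 0 = -26 → (-3,-10,-26)
replace slot 2: 2·((-3)+(-26)) − (-10) = -48 → (-3,-48,-26)
replace slot 3: 2·((-3)+(-48)) − (-26) = -76 → (-3,-48,-76)

-3,-48,-76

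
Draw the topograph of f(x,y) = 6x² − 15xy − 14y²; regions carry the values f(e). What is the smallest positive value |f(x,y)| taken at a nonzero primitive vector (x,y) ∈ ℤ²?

descent: ρ → (-14,15,6)  [lands on river]
river: ρ → (6,21,-5)
river: ρ → (-5,19,10)
river: ρ → (10,21,-3)
river: ρ → (-3,21,10)
river: ρ → (10,19,-5)
river: ρ → (-5,21,6)
river: ρ → (6,15,-14)
river: ρ → (-14,13,7)
river: ρ → (7,15,-12)
river: ρ → (-12,9,10)
river: ρ → (10,11,-11)
river: ρ → (-11,11,10)
river: ρ → (10,9,-12)
river: ρ → (-12,15,7)
river: ρ → (7,13,-14)
closes: descent 1, river 16
min |a| on river = 3

3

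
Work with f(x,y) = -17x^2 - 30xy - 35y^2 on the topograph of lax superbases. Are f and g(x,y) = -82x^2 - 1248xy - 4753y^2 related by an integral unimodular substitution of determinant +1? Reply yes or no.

D₁ = -1480, D₂ = -1480
f is negative-definite; reduce −f:
−f: translate: b→-4 (≡30 mod 34), so (17,30,35)→(17,-4,22)
−f: reduced (well bottom): (17,-4,22) with a≤c, −a<b≤a
flip sign back: reduced form of f is (-17,4,-22)
g is negative-definite; reduce −g:
−g: translate: b→-64 (≡1248 mod 164), so (82,1248,4753)→(82,-64,17)
−g: flip: (82,-64,17)→(17,64,82)
−g: translate: b→-4 (≡64 mod 34), so (17,64,82)→(17,-4,22)
−g: reduced (well bottom): (17,-4,22) with a≤c, −a<b≤a
flip sign back: reduced form of g is (-17,4,-22)
reduced forms (-17, 4, -22) vs (-17, 4, -22) ⇒ equivalent

yes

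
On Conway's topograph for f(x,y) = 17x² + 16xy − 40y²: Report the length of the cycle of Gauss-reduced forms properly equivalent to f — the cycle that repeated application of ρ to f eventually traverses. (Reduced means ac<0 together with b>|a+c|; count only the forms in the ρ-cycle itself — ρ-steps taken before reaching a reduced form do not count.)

D = 2976, ⌊√D⌋ = 54
descent: ρ → (-40,-16,17)
descent: ρ → (17,50,-7)  [lands on river]
river: ρ → (-7,48,24)
river: ρ → (24,48,-7)
river: ρ → (-7,50,17)
river: ρ → (17,52,-4)
river: ρ → (-4,52,17)
ρ-cycle length = 6 (tail of 2 descent steps not counted)

6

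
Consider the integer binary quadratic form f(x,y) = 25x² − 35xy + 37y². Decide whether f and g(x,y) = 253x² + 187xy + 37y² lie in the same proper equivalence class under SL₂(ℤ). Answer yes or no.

D₁ = -2475, D₂ = -2475
f: translate: b→15 (≡-35 mod 50), so (25,-35,37)→(25,15,27)
f: reduced (well bottom): (25,15,27) with a≤c, −a<b≤a
g: flip: (253,187,37)→(37,-187,253)
g: translate: b→35 (≡-187 mod 74), so (37,-187,253)→(37,35,25)
g: flip: (37,35,25)→(25,-35,37)
g: translate: b→15 (≡-35 mod 50), so (25,-35,37)→(25,15,27)
g: reduced (well bottom): (25,15,27) with a≤c, −a<b≤a
reduced forms (25, 15, 27) vs (25, 15, 27) ⇒ equivalent

yes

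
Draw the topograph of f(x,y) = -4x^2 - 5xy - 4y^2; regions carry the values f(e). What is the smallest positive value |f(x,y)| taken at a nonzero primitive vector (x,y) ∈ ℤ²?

translate: b→-3 (≡5 mod 8), so (4,5,4)→(4,-3,3)
flip: (4,-3,3)→(3,3,4)
reduced (well bottom): (3,3,4) with a≤c, −a<b≤a
well minimum |f| = |-3| = 3 (negative-definite)

3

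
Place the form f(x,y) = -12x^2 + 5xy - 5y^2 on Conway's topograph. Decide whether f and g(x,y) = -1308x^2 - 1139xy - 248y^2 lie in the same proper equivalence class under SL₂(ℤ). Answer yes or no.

D₁ = -215, D₂ = -215
f is negative-definite; reduce −f:
−f: flip: (12,-5,5)→(5,5,12)
−f: reduced (well bottom): (5,5,12) with a≤c, −a<b≤a
flip sign back: reduced form of f is (-5,-5,-12)
g is negative-definite; reduce −g:
−g: flip: (1308,1139,248)→(248,-1139,1308)
−g: translate: b→-147 (≡-1139 mod 496), so (248,-1139,1308)→(248,-147,22)
−g: flip: (248,-147,22)→(22,147,248)
−g: translate: b→15 (≡147 mod 44), so (22,147,248)→(22,15,5)
−g: flip: (22,15,5)→(5,-15,22)
−g: translate: b→5 (≡-15 mod 10), so (5,-15,22)→(5,5,12)
−g: reduced (well bottom): (5,5,12) with a≤c, −a<b≤a
flip sign back: reduced form of g is (-5,-5,-12)
reduced forms (-5, -5, -12) vs (-5, -5, -12) ⇒ equivalent

yes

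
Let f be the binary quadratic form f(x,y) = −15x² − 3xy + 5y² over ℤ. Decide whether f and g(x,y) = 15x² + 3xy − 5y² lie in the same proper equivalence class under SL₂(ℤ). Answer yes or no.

D₁ = 309, D₂ = 309
river cycle of f (length 6): (5, 13, -7), (-7, 15, 3), (3, 15, -7), (-7, 13, 5), (5, 17, -1), (-1, 17, 5)
river cycle of g (length 6): (-5, 17, 1), (1, 17, -5), (-5, 13, 7), (7, 15, -3), (-3, 15, 7), (7, 13, -5)
cycles differ ⇒ inequivalent

no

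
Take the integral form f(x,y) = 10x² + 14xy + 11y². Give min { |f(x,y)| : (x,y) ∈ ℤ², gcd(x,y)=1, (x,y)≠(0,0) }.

translate: b→-6 (≡14 mod 20), so (10,14,11)→(10,-6,7)
flip: (10,-6,7)→(7,6,10)
reduced (well bottom): (7,6,10) with a≤c, −a<b≤a
well minimum = a = 7

7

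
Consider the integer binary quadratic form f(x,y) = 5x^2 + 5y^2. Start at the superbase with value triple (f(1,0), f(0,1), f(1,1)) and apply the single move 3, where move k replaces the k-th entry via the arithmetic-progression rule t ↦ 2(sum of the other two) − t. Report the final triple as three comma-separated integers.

start (5,5,10) = (f(1,0),f(0,1),f(1,1))
replace slot 3: 2·(5+5) − 10 = 10 → (5,5,10)

5,5,10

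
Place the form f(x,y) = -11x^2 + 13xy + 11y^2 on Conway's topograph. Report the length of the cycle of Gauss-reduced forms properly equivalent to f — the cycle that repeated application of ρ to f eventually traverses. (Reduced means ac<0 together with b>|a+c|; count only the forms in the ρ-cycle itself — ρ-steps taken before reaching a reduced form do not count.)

D = 653, ⌊√D⌋ = 25
river: ρ → (11,9,-13)
river: ρ → (-13,17,7)
river: ρ → (7,25,-1)
river: ρ → (-1,25,7)
river: ρ → (7,17,-13)
river: ρ → (-13,9,11)
river: ρ → (11,13,-11)
river: ρ → (-11,9,13)
river: ρ → (13,17,-7)
river: ρ → (-7,25,1)
river: ρ → (1,25,-7)
river: ρ → (-7,17,13)
river: ρ → (13,9,-11)
river: ρ → (-11,13,11)
ρ-cycle length = 14 (tail of 0 descent steps not counted)

14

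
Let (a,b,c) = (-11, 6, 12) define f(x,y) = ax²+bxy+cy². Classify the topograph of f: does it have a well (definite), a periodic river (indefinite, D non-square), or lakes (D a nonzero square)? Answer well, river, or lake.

D = b²−4ac = 6² − 4·(-11)·12 = 564
D > 0 non-square ⇒ indefinite ⇒ periodic river

river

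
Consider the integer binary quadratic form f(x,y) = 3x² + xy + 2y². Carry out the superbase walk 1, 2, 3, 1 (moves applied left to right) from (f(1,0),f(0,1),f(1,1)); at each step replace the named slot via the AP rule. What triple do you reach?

start (3,2,6) = (f(1,0),f(0,1),f(1,1))
replace slot 1: 2·(2+6) − 3 = 13 → (13,2,6)
replace slot 2: 2·(13+6) − 2 = 36 → (13,36,6)
replace slot 3: 2·(13+36) − 6 = 92 → (13,36,92)
replace slot 1: 2·(36+92) − 13 = 243 → (243,36,92)

243,36,92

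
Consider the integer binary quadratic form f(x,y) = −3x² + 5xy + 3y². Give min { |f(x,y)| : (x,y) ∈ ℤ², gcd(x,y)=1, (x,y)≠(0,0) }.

river: ρ → (3,7,-1)
river: ρ → (-1,7,3)
river: ρ → (3,5,-3)
river: ρ → (-3,7,1)
river: ρ → (1,7,-3)
river: ρ → (-3,5,3)
closes: descent 0, river 6
min |a| on river = 1

1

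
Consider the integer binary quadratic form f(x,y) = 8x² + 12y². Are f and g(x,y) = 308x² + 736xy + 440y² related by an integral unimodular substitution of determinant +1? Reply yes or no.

D₁ = -384, D₂ = -384
f: reduced (well bottom): (8,0,12) with a≤c, −a<b≤a
g: translate: b→120 (≡736 mod 616), so (308,736,440)→(308,120,12)
g: flip: (308,120,12)→(12,-120,308)
g: translate: b→0 (≡-120 mod 24), so (12,-120,308)→(12,0,8)
g: flip: (12,0,8)→(8,0,12)
g: reduced (well bottom): (8,0,12) with a≤c, −a<b≤a
reduced forms (8, 0, 12) vs (8, 0, 12) ⇒ equivalent

yes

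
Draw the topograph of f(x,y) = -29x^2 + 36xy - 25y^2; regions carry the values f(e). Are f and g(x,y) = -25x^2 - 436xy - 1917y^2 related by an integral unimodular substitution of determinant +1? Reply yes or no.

D₁ = -1604, D₂ = -1604
f is negative-definite; reduce −f:
−f: translate: b→22 (≡-36 mod 58), so (29,-36,25)→(29,22,18)
−f: flip: (29,22,18)→(18,-22,29)
−f: translate: b→14 (≡-22 mod 36), so (18,-22,29)→(18,14,25)
−f: reduced (well bottom): (18,14,25) with a≤c, −a<b≤a
flip sign back: reduced form of f is (-18,-14,-25)
g is negative-definite; reduce −g:
−g: translate: b→-14 (≡436 mod 50), so (25,436,1917)→(25,-14,18)
−g: flip: (25,-14,18)→(18,14,25)
−g: reduced (well bottom): (18,14,25) with a≤c, −a<b≤a
flip sign back: reduced form of g is (-18,-14,-25)
reduced forms (-18, -14, -25) vs (-18, -14, -25) ⇒ equivalent

yes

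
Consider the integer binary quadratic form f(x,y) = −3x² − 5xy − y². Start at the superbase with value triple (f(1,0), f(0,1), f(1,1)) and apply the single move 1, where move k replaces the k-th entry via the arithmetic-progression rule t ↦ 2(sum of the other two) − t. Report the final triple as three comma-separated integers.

start (-3,-1,-9) = (f(1,0),f(0,1),f(1,1))
replace slot 1: 2·((-1)+(-9)) − (-3) = -17 → (-17,-1,-9)

-17,-1,-9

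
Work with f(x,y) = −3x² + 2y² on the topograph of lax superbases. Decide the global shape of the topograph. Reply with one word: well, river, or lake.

D = b²−4ac = 0² − 4·(-3)·2 = 24
D > 0 non-square ⇒ indefinite ⇒ periodic river

river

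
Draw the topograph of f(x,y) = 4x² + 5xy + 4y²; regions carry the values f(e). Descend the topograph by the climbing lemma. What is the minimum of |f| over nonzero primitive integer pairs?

translate: b→-3 (≡5 mod 8), so (4,5,4)→(4,-3,3)
flip: (4,-3,3)→(3,3,4)
reduced (well bottom): (3,3,4) with a≤c, −a<b≤a
well minimum = a = 3

3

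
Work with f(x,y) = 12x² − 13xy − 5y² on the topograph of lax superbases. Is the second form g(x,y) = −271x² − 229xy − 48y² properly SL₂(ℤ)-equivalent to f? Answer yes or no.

D₁ = 409, D₂ = 409
river cycle of f (length 54): (-5, 13, 12), (12, 11, -6), (-6, 13, 10), (10, 7, -9), (-9, 11, 8), (8, 5, -12), (-12, 19, 1), (1, 19, -12), (-12, 5, 8), (8, 11, -9), … (44 more)
river cycle of g (length 54): (-5, 13, 12), (12, 11, -6), (-6, 13, 10), (10, 7, -9), (-9, 11, 8), (8, 5, -12), (-12, 19, 1), (1, 19, -12), (-12, 5, 8), (8, 11, -9), … (44 more)
cycles coincide ⇒ equivalent

yes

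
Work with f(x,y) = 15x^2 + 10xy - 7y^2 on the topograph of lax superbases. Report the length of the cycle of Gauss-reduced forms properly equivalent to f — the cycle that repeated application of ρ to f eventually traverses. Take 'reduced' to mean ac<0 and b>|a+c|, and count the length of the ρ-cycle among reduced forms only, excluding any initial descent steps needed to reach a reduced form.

D = 520, ⌊√D⌋ = 22
river: ρ → (-7,18,7)
river: ρ → (7,10,-15)
river: ρ → (-15,20,2)
river: ρ → (2,20,-15)
river: ρ → (-15,10,7)
river: ρ → (7,18,-7)
river: ρ → (-7,10,15)
river: ρ → (15,20,-2)
river: ρ → (-2,20,15)
river: ρ → (15,10,-7)
ρ-cycle length = 10 (tail of 0 descent steps not counted)

10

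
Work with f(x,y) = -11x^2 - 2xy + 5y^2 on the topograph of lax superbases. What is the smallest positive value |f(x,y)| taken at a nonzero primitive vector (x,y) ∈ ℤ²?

descent: ρ → (5,12,-4)  [lands on river]
river: ρ → (-4,12,5)
river: ρ → (5,8,-8)
river: ρ → (-8,8,5)
closes: descent 1, river 4
min |a| on river = 4

4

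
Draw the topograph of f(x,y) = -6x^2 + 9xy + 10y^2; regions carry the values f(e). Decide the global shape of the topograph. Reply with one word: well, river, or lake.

D = b²−4ac = 9² − 4·(-6)·10 = 321
D > 0 non-square ⇒ indefinite ⇒ periodic river

river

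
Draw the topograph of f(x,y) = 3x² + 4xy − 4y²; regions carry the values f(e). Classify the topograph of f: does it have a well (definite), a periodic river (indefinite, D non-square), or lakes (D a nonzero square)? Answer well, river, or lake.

D = b²−4ac = 4² − 4·3·(-4) = 64
D = 8² is a perfect square ⇒ form factors over ℤ ⇒ lakes

lake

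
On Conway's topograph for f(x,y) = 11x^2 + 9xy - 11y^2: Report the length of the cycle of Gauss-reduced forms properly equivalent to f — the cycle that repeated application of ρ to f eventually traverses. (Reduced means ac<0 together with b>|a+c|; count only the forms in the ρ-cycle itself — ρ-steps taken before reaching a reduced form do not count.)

D = 565, ⌊√D⌋ = 23
river: ρ → (-11,13,9)
river: ρ → (9,23,-1)
river: ρ → (-1,23,9)
river: ρ → (9,13,-11)
river: ρ → (-11,9,11)
river: ρ → (11,13,-9)
river: ρ → (-9,23,1)
river: ρ → (1,23,-9)
river: ρ → (-9,13,11)
river: ρ → (11,9,-11)
ρ-cycle length = 10 (tail of 0 descent steps not counted)

10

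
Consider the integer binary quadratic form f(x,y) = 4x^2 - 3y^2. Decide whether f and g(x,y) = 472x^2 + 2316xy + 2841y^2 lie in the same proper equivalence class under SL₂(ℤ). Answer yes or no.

D₁ = 48, D₂ = 48
river cycle of f (length 2): (-3, 6, 1), (1, 6, -3)
river cycle of g (length 2): (-3, 6, 1), (1, 6, -3)
cycles coincide ⇒ equivalent

yes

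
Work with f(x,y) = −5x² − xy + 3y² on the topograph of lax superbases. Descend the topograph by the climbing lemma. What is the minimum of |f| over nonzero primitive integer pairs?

descent: ρ → (3,7,-1)  [lands on river]
river: ρ → (-1,7,3)
river: ρ → (3,5,-3)
river: ρ → (-3,7,1)
river: ρ → (1,7,-3)
river: ρ → (-3,5,3)
closes: descent 1, river 6
min |a| on river = 1

1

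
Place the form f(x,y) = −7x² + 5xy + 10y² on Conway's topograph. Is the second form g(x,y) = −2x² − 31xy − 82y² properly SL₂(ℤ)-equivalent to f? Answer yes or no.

D₁ = 305, D₂ = 305
river cycle of f (length 8): (10, 15, -2), (-2, 17, 2), (2, 15, -10), (-10, 5, 7), (7, 9, -8), (-8, 7, 8), (8, 9, -7), (-7, 5, 10)
river cycle of g (length 8): (-2, 17, 2), (2, 15, -10), (-10, 5, 7), (7, 9, -8), (-8, 7, 8), (8, 9, -7), (-7, 5, 10), (10, 15, -2)
cycles coincide ⇒ equivalent

yes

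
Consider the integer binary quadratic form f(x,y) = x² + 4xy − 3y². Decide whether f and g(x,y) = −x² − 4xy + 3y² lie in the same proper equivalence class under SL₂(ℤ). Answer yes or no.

D₁ = 28, D₂ = 28
river cycle of f (length 4): (-3, 2, 2), (2, 2, -3), (-3, 4, 1), (1, 4, -3)
river cycle of g (length 4): (3, 4, -1), (-1, 4, 3), (3, 2, -2), (-2, 2, 3)
cycles differ ⇒ inequivalent

no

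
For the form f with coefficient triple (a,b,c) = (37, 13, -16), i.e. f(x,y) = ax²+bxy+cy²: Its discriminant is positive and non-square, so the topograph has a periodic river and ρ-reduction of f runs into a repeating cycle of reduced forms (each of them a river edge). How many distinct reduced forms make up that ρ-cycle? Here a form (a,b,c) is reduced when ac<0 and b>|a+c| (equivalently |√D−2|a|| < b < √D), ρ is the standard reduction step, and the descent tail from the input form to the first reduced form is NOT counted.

D = 2537, ⌊√D⌋ = 50
descent: ρ → (-16,19,34)  [lands on river]
river: ρ → (34,49,-1)
river: ρ → (-1,49,34)
river: ρ → (34,19,-16)
river: ρ → (-16,45,8)
river: ρ → (8,35,-41)
river: ρ → (-41,47,2)
river: ρ → (2,49,-17)
river: ρ → (-17,19,32)
river: ρ → (32,45,-4)
river: ρ → (-4,43,43)
river: ρ → (43,43,-4)
river: ρ → (-4,45,32)
river: ρ → (32,19,-17)
river: ρ → (-17,49,2)
river: ρ → (2,47,-41)
river: ρ → (-41,35,8)
river: ρ → (8,45,-16)
ρ-cycle length = 18 (tail of 1 descent step not counted)

18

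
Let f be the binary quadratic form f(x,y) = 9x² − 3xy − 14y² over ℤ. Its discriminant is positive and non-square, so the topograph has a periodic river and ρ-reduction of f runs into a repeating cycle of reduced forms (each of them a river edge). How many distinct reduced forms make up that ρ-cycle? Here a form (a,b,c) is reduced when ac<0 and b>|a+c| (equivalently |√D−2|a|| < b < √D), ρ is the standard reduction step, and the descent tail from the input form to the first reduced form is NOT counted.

D = 513, ⌊√D⌋ = 22
descent: ρ → (-14,3,9)
descent: ρ → (9,15,-8)  [lands on river]
river: ρ → (-8,17,7)
river: ρ → (7,11,-14)
river: ρ → (-14,17,4)
river: ρ → (4,15,-18)
river: ρ → (-18,21,1)
river: ρ → (1,21,-18)
river: ρ → (-18,15,4)
river: ρ → (4,17,-14)
river: ρ → (-14,11,7)
river: ρ → (7,17,-8)
river: ρ → (-8,15,9)
river: ρ → (9,21,-2)
river: ρ → (-2,19,19)
river: ρ → (19,19,-2)
river: ρ → (-2,21,9)
ρ-cycle length = 16 (tail of 2 descent steps not counted)

16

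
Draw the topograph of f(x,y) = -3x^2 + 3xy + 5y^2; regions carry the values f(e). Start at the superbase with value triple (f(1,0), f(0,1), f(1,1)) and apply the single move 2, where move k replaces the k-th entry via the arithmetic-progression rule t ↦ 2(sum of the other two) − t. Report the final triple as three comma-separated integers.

start (-3,5,5) = (f(1,0),f(0,1),f(1,1))
replace slot 2: 2·((-3)+5) − 5 = -1 → (-3,-1,5)

-3,-1,5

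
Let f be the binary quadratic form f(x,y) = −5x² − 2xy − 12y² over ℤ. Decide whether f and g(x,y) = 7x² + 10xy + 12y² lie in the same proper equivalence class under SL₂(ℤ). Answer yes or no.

D₁ = -236, D₂ = -236
f is negative-definite; reduce −f:
−f: reduced (well bottom): (5,2,12) with a≤c, −a<b≤a
flip sign back: reduced form of f is (-5,-2,-12)
g: translate: b→-4 (≡10 mod 14), so (7,10,12)→(7,-4,9)
g: reduced (well bottom): (7,-4,9) with a≤c, −a<b≤a
reduced forms (-5, -2, -12) vs (7, -4, 9) ⇒ inequivalent

no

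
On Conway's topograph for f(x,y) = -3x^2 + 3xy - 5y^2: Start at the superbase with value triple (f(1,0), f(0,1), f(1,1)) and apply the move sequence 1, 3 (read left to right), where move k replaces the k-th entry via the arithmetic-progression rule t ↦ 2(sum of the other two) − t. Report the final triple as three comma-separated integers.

start (-3,-5,-5) = (f(1,0),f(0,1),f(1,1))
replace slot 1: 2·((-5)+(-5)) − (-3) = -17 → (-17,-5,-5)
replace slot 3: 2·((-17)+(-5)) − (-5) = -39 → (-17,-5,-39)

-17,-5,-39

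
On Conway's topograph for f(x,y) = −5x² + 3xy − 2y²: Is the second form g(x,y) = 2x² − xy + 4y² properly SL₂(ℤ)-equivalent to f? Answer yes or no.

D₁ = -31, D₂ = -31
f is negative-definite; reduce −f:
−f: flip: (5,-3,2)→(2,3,5)
−f: translate: b→-1 (≡3 mod 4), so (2,3,5)→(2,-1,4)
−f: reduced (well bottom): (2,-1,4) with a≤c, −a<b≤a
flip sign back: reduced form of f is (-2,1,-4)
g: reduced (well bottom): (2,-1,4) with a≤c, −a<b≤a
reduced forms (-2, 1, -4) vs (2, -1, 4) ⇒ inequivalent

no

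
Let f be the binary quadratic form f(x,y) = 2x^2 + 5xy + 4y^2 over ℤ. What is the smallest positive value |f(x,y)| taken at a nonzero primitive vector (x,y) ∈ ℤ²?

translate: b→1 (≡5 mod 4), so (2,5,4)→(2,1,1)
flip: (2,1,1)→(1,-1,2)
translate: b→1 (≡-1 mod 2), so (1,-1,2)→(1,1,2)
reduced (well bottom): (1,1,2) with a≤c, −a<b≤a
well minimum = a = 1

1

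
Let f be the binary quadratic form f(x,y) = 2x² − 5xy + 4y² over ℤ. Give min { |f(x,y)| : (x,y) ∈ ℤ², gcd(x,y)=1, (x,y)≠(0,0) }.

translate: b→-1 (≡-5 mod 4), so (2,-5,4)→(2,-1,1)
flip: (2,-1,1)→(1,1,2)
reduced (well bottom): (1,1,2) with a≤c, −a<b≤a
well minimum = a = 1

1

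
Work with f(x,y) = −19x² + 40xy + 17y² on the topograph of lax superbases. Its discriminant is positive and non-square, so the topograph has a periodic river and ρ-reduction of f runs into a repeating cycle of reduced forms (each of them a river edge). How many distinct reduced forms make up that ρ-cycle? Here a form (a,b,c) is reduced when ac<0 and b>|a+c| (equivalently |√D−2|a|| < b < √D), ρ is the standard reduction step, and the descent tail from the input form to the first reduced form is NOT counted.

D = 2892, ⌊√D⌋ = 53
river: ρ → (17,28,-31)
river: ρ → (-31,34,14)
river: ρ → (14,50,-7)
river: ρ → (-7,48,21)
river: ρ → (21,36,-19)
river: ρ → (-19,40,17)
ρ-cycle length = 6 (tail of 0 descent steps not counted)

6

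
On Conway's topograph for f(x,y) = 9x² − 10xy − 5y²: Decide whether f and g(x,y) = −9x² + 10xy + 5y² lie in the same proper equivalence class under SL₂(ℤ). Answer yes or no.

D₁ = 280, D₂ = 280
river cycle of f (length 6): (-5, 10, 9), (9, 8, -6), (-6, 16, 1), (1, 16, -6), (-6, 8, 9), (9, 10, -5)
river cycle of g (length 6): (5, 10, -9), (-9, 8, 6), (6, 16, -1), (-1, 16, 6), (6, 8, -9), (-9, 10, 5)
cycles differ ⇒ inequivalent

no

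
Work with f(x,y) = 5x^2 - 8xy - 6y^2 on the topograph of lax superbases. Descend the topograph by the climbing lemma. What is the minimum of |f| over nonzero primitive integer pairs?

descent: ρ → (-6,8,5)  [lands on river]
river: ρ → (5,12,-2)
river: ρ → (-2,12,5)
river: ρ → (5,8,-6)
river: ρ → (-6,4,7)
river: ρ → (7,10,-3)
river: ρ → (-3,8,10)
river: ρ → (10,12,-1)
river: ρ → (-1,12,10)
river: ρ → (10,8,-3)
river: ρ → (-3,10,7)
river: ρ → (7,4,-6)
closes: descent 1, river 12
min |a| on river = 1

1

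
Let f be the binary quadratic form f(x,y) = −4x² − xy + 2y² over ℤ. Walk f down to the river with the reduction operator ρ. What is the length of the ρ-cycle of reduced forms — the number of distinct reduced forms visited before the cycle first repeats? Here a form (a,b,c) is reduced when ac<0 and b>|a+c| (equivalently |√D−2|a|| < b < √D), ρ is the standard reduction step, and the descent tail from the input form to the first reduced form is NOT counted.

D = 33, ⌊√D⌋ = 5
descent: ρ → (2,5,-1)  [lands on river]
river: ρ → (-1,5,2)
river: ρ → (2,3,-3)
river: ρ → (-3,3,2)
ρ-cycle length = 4 (tail of 1 descent step not counted)

4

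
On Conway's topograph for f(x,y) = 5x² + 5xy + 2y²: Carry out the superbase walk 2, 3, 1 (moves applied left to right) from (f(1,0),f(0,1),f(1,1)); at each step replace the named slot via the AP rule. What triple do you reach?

start (5,2,12) = (f(1,0),f(0,1),f(1,1))
replace slot 2: 2·(5+12) − 2 = 32 → (5,32,12)
replace slot 3: 2·(5+32) − 12 = 62 → (5,32,62)
replace slot 1: 2·(32+62) − 5 = 183 → (183,32,62)

183,32,62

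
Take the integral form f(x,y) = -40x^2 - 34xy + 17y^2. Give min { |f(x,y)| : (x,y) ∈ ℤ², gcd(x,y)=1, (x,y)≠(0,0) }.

descent: ρ → (17,34,-40)  [lands on river]
river: ρ → (-40,46,11)
river: ρ → (11,42,-48)
river: ρ → (-48,54,5)
river: ρ → (5,56,-37)
river: ρ → (-37,18,24)
river: ρ → (24,30,-31)
river: ρ → (-31,32,23)
river: ρ → (23,60,-3)
river: ρ → (-3,60,23)
river: ρ → (23,32,-31)
river: ρ → (-31,30,24)
river: ρ → (24,18,-37)
river: ρ → (-37,56,5)
river: ρ → (5,54,-48)
river: ρ → (-48,42,11)
river: ρ → (11,46,-40)
river: ρ → (-40,34,17)
closes: descent 1, river 18
min |a| on river = 3

3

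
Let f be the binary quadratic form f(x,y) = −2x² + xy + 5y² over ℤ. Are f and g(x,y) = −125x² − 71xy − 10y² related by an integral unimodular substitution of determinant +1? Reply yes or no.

D₁ = 41, D₂ = 41
river cycle of f (length 10): (-2, 5, 2), (2, 3, -4), (-4, 5, 1), (1, 5, -4), (-4, 3, 2), (2, 5, -2), (-2, 3, 4), (4, 5, -1), (-1, 5, 4), (4, 3, -2)
river cycle of g (length 10): (-1, 5, 4), (4, 3, -2), (-2, 5, 2), (2, 3, -4), (-4, 5, 1), (1, 5, -4), (-4, 3, 2), (2, 5, -2), (-2, 3, 4), (4, 5, -1)
cycles coincide ⇒ equivalent

yes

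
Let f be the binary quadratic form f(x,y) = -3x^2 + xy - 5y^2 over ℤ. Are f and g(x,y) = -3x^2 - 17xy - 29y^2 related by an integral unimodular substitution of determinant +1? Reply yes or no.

D₁ = -59, D₂ = -59
f is negative-definite; reduce −f:
−f: reduced (well bottom): (3,-1,5) with a≤c, −a<b≤a
flip sign back: reduced form of f is (-3,1,-5)
g is negative-definite; reduce −g:
−g: translate: b→-1 (≡17 mod 6), so (3,17,29)→(3,-1,5)
−g: reduced (well bottom): (3,-1,5) with a≤c, −a<b≤a
flip sign back: reduced form of g is (-3,1,-5)
reduced forms (-3, 1, -5) vs (-3, 1, -5) ⇒ equivalent

yes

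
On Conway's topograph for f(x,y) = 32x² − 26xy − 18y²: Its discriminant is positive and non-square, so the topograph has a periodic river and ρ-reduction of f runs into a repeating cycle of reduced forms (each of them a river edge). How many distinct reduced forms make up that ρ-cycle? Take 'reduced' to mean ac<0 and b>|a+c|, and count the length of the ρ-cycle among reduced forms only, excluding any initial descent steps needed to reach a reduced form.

D = 2980, ⌊√D⌋ = 54
descent: ρ → (-18,26,32)  [lands on river]
river: ρ → (32,38,-12)
river: ρ → (-12,34,38)
river: ρ → (38,42,-8)
river: ρ → (-8,54,2)
river: ρ → (2,54,-8)
river: ρ → (-8,42,38)
river: ρ → (38,34,-12)
river: ρ → (-12,38,32)
river: ρ → (32,26,-18)
river: ρ → (-18,46,12)
river: ρ → (12,50,-10)
river: ρ → (-10,50,12)
river: ρ → (12,46,-18)
ρ-cycle length = 14 (tail of 1 descent step not counted)

14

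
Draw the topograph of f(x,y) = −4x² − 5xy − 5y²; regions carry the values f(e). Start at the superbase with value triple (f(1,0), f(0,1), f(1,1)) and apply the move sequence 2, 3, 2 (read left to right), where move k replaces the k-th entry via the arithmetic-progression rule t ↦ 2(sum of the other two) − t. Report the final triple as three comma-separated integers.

start (-4,-5,-14) = (f(1,0),f(0,1),f(1,1))
replace slot 2: 2·((-4)+(-14)) − (-5) = -31 → (-4,-31,-14)
replace slot 3: 2·((-4)+(-31)) − (-14) = -56 → (-4,-31,-56)
replace slot 2: 2·((-4)+(-56)) − (-31) = -89 → (-4,-89,-56)

-4,-89,-56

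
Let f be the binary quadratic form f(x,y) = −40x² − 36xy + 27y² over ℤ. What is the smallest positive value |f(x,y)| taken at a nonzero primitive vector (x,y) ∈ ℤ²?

descent: ρ → (27,36,-40)  [lands on river]
river: ρ → (-40,44,23)
river: ρ → (23,48,-36)
river: ρ → (-36,24,35)
river: ρ → (35,46,-25)
river: ρ → (-25,54,27)
river: ρ → (27,54,-25)
river: ρ → (-25,46,35)
river: ρ → (35,24,-36)
river: ρ → (-36,48,23)
river: ρ → (23,44,-40)
river: ρ → (-40,36,27)
river: ρ → (27,72,-4)
river: ρ → (-4,72,27)
closes: descent 1, river 14
min |a| on river = 4

4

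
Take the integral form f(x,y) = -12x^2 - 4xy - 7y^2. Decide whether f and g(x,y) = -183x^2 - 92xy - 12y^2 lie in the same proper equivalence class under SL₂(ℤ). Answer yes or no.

D₁ = -320, D₂ = -320
f is negative-definite; reduce −f:
−f: flip: (12,4,7)→(7,-4,12)
−f: reduced (well bottom): (7,-4,12) with a≤c, −a<b≤a
flip sign back: reduced form of f is (-7,4,-12)
g is negative-definite; reduce −g:
−g: flip: (183,92,12)→(12,-92,183)
−g: translate: b→4 (≡-92 mod 24), so (12,-92,183)→(12,4,7)
−g: flip: (12,4,7)→(7,-4,12)
−g: reduced (well bottom): (7,-4,12) with a≤c, −a<b≤a
flip sign back: reduced form of g is (-7,4,-12)
reduced forms (-7, 4, -12) vs (-7, 4, -12) ⇒ equivalent

yes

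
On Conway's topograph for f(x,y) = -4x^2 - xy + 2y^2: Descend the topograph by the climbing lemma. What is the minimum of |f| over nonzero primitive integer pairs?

descent: ρ → (2,5,-1)  [lands on river]
river: ρ → (-1,5,2)
river: ρ → (2,3,-3)
river: ρ → (-3,3,2)
closes: descent 1, river 4
min |a| on river = 1

1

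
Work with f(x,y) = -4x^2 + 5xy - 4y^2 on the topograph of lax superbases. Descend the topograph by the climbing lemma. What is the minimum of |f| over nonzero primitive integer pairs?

translate: b→3 (≡-5 mod 8), so (4,-5,4)→(4,3,3)
flip: (4,3,3)→(3,-3,4)
translate: b→3 (≡-3 mod 6), so (3,-3,4)→(3,3,4)
reduced (well bottom): (3,3,4) with a≤c, −a<b≤a
well minimum |f| = |-3| = 3 (negative-definite)

3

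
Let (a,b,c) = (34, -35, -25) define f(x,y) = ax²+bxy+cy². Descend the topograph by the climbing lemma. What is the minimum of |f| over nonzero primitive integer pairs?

descent: ρ → (-25,35,34)  [lands on river]
river: ρ → (34,33,-26)
river: ρ → (-26,19,41)
river: ρ → (41,63,-4)
river: ρ → (-4,65,25)
river: ρ → (25,35,-34)
river: ρ → (-34,33,26)
river: ρ → (26,19,-41)
river: ρ → (-41,63,4)
river: ρ → (4,65,-25)
closes: descent 1, river 10
min |a| on river = 4

4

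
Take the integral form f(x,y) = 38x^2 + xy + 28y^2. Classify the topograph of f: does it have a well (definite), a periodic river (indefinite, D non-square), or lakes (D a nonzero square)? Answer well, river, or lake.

D = b²−4ac = 1² − 4·38·28 = -4255
D < 0 ⇒ definite ⇒ every region one sign ⇒ single well

well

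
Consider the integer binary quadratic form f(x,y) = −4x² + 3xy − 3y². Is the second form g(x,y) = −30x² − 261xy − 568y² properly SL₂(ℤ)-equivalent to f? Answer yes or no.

D₁ = -39, D₂ = -39
f is negative-definite; reduce −f:
−f: flip: (4,-3,3)→(3,3,4)
−f: reduced (well bottom): (3,3,4) with a≤c, −a<b≤a
flip sign back: reduced form of f is (-3,-3,-4)
g is negative-definite; reduce −g:
−g: translate: b→21 (≡261 mod 60), so (30,261,568)→(30,21,4)
−g: flip: (30,21,4)→(4,-21,30)
−g: translate: b→3 (≡-21 mod 8), so (4,-21,30)→(4,3,3)
−g: flip: (4,3,3)→(3,-3,4)
−g: translate: b→3 (≡-3 mod 6), so (3,-3,4)→(3,3,4)
−g: reduced (well bottom): (3,3,4) with a≤c, −a<b≤a
flip sign back: reduced form of g is (-3,-3,-4)
reduced forms (-3, -3, -4) vs (-3, -3, -4) ⇒ equivalent

yes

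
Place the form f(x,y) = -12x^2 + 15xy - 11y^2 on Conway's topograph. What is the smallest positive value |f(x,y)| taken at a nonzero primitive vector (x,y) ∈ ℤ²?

translate: b→9 (≡-15 mod 24), so (12,-15,11)→(12,9,8)
flip: (12,9,8)→(8,-9,12)
translate: b→7 (≡-9 mod 16), so (8,-9,12)→(8,7,11)
reduced (well bottom): (8,7,11) with a≤c, −a<b≤a
well minimum |f| = |-8| = 8 (negative-definite)

8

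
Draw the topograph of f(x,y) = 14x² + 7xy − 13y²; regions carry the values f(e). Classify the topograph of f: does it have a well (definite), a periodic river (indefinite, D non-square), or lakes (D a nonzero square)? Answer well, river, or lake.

D = b²−4ac = 7² − 4·14·(-13) = 777
D > 0 non-square ⇒ indefinite ⇒ periodic river

river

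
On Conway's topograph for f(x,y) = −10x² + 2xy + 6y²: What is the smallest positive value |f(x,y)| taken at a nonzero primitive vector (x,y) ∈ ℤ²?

descent: ρ → (6,10,-6)  [lands on river]
river: ρ → (-6,14,2)
river: ρ → (2,14,-6)
river: ρ → (-6,10,6)
river: ρ → (6,14,-2)
river: ρ → (-2,14,6)
closes: descent 1, river 6
min |a| on river = 2

2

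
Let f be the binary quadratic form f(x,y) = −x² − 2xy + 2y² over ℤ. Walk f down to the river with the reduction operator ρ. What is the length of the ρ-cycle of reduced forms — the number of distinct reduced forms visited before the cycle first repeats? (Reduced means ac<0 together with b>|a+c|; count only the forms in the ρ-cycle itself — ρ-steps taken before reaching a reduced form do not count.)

D = 12, ⌊√D⌋ = 3
descent: ρ → (2,2,-1)  [lands on river]
river: ρ → (-1,2,2)
ρ-cycle length = 2 (tail of 1 descent step not counted)

2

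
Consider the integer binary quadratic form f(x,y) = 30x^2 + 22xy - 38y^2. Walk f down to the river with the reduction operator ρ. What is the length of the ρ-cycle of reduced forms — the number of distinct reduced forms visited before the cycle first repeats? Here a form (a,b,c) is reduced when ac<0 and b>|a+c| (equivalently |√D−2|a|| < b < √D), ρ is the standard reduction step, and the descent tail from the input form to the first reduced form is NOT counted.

D = 5044, ⌊√D⌋ = 71
river: ρ → (-38,54,14)
river: ρ → (14,58,-30)
river: ρ → (-30,62,10)
river: ρ → (10,58,-42)
river: ρ → (-42,26,26)
river: ρ → (26,26,-42)
river: ρ → (-42,58,10)
river: ρ → (10,62,-30)
river: ρ → (-30,58,14)
river: ρ → (14,54,-38)
river: ρ → (-38,22,30)
river: ρ → (30,38,-30)
river: ρ → (-30,22,38)
river: ρ → (38,54,-14)
river: ρ → (-14,58,30)
river: ρ → (30,62,-10)
river: ρ → (-10,58,42)
river: ρ → (42,26,-26)
river: ρ → (-26,26,42)
river: ρ → (42,58,-10)
river: ρ → (-10,62,30)
river: ρ → (30,58,-14)
river: ρ → (-14,54,38)
river: ρ → (38,22,-30)
river: ρ → (-30,38,30)
river: ρ → (30,22,-38)
ρ-cycle length = 26 (tail of 0 descent steps not counted)

26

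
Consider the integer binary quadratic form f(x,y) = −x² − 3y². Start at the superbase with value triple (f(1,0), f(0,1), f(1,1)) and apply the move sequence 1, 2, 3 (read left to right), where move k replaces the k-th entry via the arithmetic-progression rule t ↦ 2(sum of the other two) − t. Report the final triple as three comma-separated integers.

start (-1,-3,-4) = (f(1,0),f(0,1),f(1,1))
replace slot 1: 2·((-3)+(-4)) − (-1) = -13 → (-13,-3,-4)
replace slot 2: 2·((-13)+(-4)) − (-3) = -31 → (-13,-31,-4)
replace slot 3: 2·((-13)+(-31)) − (-4) = -84 → (-13,-31,-84)

-13,-31,-84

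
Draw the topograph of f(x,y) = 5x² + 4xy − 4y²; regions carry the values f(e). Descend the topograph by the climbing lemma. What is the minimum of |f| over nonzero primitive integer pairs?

river: ρ → (-4,4,5)
river: ρ → (5,6,-3)
river: ρ → (-3,6,5)
river: ρ → (5,4,-4)
closes: descent 0, river 4
min |a| on river = 3

3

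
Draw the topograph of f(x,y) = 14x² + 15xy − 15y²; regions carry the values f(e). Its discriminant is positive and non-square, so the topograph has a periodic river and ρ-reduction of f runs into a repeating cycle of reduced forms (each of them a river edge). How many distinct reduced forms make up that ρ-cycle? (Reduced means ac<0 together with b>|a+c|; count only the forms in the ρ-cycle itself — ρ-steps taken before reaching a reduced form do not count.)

D = 1065, ⌊√D⌋ = 32
river: ρ → (-15,15,14)
river: ρ → (14,13,-16)
river: ρ → (-16,19,11)
river: ρ → (11,25,-10)
river: ρ → (-10,15,21)
river: ρ → (21,27,-4)
river: ρ → (-4,29,14)
river: ρ → (14,27,-6)
river: ρ → (-6,21,26)
river: ρ → (26,31,-1)
river: ρ → (-1,31,26)
river: ρ → (26,21,-6)
river: ρ → (-6,27,14)
river: ρ → (14,29,-4)
river: ρ → (-4,27,21)
river: ρ → (21,15,-10)
river: ρ → (-10,25,11)
river: ρ → (11,19,-16)
river: ρ → (-16,13,14)
river: ρ → (14,15,-15)
ρ-cycle length = 20 (tail of 0 descent steps not counted)

20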